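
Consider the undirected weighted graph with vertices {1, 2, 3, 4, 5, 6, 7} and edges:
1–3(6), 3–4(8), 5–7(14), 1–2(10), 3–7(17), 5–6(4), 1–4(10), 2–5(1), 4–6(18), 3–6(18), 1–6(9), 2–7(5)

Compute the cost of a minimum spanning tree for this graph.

33

Prim, starting at 2.
Step 1: cheapest edge leaving the tree is 2–5 (1); add 5.
Step 2: cheapest edge leaving the tree is 5–6 (4); add 6.
Step 3: cheapest edge leaving the tree is 2–7 (5); add 7.
Step 4: cheapest edge leaving the tree is 1–6 (9); add 1.
Step 5: cheapest edge leaving the tree is 1–3 (6); add 3.
Step 6: cheapest edge leaving the tree is 3–4 (8); add 4.
MST edges: 2–5, 5–6, 2–7, 1–6, 1–3, 3–4; total weight 1+4+5+9+6+8 = 33.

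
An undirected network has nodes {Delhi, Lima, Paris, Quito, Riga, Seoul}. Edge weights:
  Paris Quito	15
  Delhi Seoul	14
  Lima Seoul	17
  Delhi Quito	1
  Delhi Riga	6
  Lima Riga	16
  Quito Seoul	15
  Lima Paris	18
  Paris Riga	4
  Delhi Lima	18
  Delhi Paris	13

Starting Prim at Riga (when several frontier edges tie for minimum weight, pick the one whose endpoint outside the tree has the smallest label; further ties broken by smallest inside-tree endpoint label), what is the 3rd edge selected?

Prim, starting at Riga.
Step 1: cheapest edge leaving the tree is Paris Riga (4); add Paris.
Step 2: cheapest edge leaving the tree is Delhi Riga (6); add Delhi.
Step 3: cheapest edge leaving the tree is Delhi Quito (1); add Quito.
Step 4: cheapest edge leaving the tree is Delhi Seoul (14); add Seoul.
Step 5: cheapest edge leaving the tree is Lima Riga (16); add Lima.
The 3rd edge added is Delhi Quito.

Delhi-Quito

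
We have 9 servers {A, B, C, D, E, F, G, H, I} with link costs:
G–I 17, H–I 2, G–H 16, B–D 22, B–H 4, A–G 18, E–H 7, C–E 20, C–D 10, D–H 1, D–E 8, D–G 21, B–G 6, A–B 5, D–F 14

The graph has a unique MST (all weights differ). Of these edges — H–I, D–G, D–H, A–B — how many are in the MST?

Kruskal's algorithm — process edges by increasing weight (ties by edge label):
D–H (1): add — endpoints in different components.
H–I (2): add — endpoints in different components.
B–H (4): add — endpoints in different components.
A–B (5): add — endpoints in different components.
B–G (6): add — endpoints in different components.
E–H (7): add — endpoints in different components.
D–E (8): skip — D and E already connected.
C–D (10): add — endpoints in different components.
D–F (14): add — endpoints in different components.
MST edge set: {D–H, H–I, B–H, A–B, B–G, E–H, C–D, D–F}.
Of the listed edges, {H–I, D–H, A–B} are in the MST → 3.

3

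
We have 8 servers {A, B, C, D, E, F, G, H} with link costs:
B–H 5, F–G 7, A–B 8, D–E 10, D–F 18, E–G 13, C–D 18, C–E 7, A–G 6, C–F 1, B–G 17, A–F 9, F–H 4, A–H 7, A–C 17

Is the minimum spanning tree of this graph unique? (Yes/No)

Kruskal's algorithm — process edges by increasing weight (ties by edge label):
C–F (1): add — endpoints in different components.
F–H (4): add — endpoints in different components.
B–H (5): add — endpoints in different components.
A–G (6): add — endpoints in different components.
A–H (7): add — endpoints in different components.
C–E (7): add — endpoints in different components.
F–G (7): skip — F and G already connected.
A–B (8): skip — A and B already connected.
A–F (9): skip — A and F already connected.
D–E (10): add — endpoints in different components.
Non-tree edge F–G has weight 7, equal to the heaviest edge on its tree cycle — swapping gives another MST of the same weight. Not unique.

No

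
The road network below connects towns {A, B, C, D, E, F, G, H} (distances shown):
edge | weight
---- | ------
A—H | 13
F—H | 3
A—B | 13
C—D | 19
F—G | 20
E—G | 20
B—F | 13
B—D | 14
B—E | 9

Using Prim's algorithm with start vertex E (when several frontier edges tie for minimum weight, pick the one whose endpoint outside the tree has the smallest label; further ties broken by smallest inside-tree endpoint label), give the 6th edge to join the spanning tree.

C-D

Prim's algorithm from E:
Step 1: cheapest edge leaving the tree is B—E (9); add B.
Step 2: cheapest edge leaving the tree is A—B (13); add A.
Step 3: cheapest edge leaving the tree is B—F (13); add F.
Step 4: cheapest edge leaving the tree is F—H (3); add H.
Step 5: cheapest edge leaving the tree is B—D (14); add D.
Step 6: cheapest edge leaving the tree is C—D (19); add C.
Step 7: cheapest edge leaving the tree is E—G (20); add G.
The 6th edge added is C—D.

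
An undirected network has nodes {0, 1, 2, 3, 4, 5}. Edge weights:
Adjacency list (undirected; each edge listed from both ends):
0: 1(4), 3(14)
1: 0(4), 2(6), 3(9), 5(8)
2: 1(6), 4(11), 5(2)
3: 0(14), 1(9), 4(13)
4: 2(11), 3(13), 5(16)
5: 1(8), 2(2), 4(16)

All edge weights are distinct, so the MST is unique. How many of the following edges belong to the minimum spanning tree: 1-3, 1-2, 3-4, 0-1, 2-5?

Kruskal's algorithm — process edges by increasing weight (ties by edge label):
2-5 (2): add — endpoints in different components.
0-1 (4): add — endpoints in different components.
1-2 (6): add — endpoints in different components.
1-5 (8): skip — 1 and 5 already connected.
1-3 (9): add — endpoints in different components.
2-4 (11): add — endpoints in different components.
MST edge set: {2-5, 0-1, 1-2, 1-3, 2-4}.
Of the listed edges, {1-3, 1-2, 0-1, 2-5} are in the MST → 4.

4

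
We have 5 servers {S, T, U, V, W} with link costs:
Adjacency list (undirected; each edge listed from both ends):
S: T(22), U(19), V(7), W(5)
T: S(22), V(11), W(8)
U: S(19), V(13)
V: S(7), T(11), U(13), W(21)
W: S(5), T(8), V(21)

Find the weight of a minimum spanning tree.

Kruskal: consider edges lightest-first.
S-W (5): add — endpoints in different components.
S-V (7): add — endpoints in different components.
T-W (8): add — endpoints in different components.
T-V (11): skip — T and V already connected.
U-V (13): add — endpoints in different components.
MST edges: S-W, S-V, T-W, U-V; total weight 5+7+8+13 = 33.

33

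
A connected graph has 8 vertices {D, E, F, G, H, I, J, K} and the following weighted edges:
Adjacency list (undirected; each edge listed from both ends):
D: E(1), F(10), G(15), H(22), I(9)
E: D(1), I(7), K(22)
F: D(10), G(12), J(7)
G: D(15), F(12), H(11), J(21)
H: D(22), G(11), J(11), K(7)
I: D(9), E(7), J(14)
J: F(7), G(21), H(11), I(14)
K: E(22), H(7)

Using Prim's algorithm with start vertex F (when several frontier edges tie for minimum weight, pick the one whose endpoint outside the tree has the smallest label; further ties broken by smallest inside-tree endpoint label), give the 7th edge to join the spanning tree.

G-H

Prim's algorithm from F:
Step 1: frontier [F–J 7, D–F 10, F–G 12] → take F–J (7); add J.
Step 2: frontier [D–F 10, F–G 12, H–J 11, I–J 14, G–J 21] → take D–F (10); add D.
Step 3: frontier [D–E 1, D–I 9, D–G 15, D–H 22, F–G 12, H–J 11, I–J 14, G–J 21] → take D–E (1); add E.
Step 4: frontier [D–I 9, D–G 15, D–H 22, E–I 7, E–K 22, F–G 12, H–J 11, I–J 14, G–J 21] → take E–I (7); add I.
Step 5: frontier [D–G 15, D–H 22, E–K 22, F–G 12, H–J 11, G–J 21] → take H–J (11); add H.
Step 6: frontier [D–G 15, E–K 22, F–G 12, H–K 7, G–H 11, G–J 21] → take H–K (7); add K.
Step 7: frontier [D–G 15, F–G 12, G–H 11, G–J 21] → take G–H (11); add G.
The 7th edge added is G–H.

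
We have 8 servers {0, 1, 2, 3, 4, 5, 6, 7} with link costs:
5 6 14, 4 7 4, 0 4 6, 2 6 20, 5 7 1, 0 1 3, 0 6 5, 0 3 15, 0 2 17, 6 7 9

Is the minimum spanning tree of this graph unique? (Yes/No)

Yes

Kruskal's algorithm — process edges by increasing weight (ties by edge label):
5 7 (1): add — endpoints in different components.
0 1 (3): add — endpoints in different components.
4 7 (4): add — endpoints in different components.
0 6 (5): add — endpoints in different components.
0 4 (6): add — endpoints in different components.
6 7 (9): skip — 6 and 7 already connected.
5 6 (14): skip — 5 and 6 already connected.
0 3 (15): add — endpoints in different components.
0 2 (17): add — endpoints in different components.
Every non-tree edge has weight strictly greater than the heaviest edge on the tree path between its endpoints, so the MST is unique.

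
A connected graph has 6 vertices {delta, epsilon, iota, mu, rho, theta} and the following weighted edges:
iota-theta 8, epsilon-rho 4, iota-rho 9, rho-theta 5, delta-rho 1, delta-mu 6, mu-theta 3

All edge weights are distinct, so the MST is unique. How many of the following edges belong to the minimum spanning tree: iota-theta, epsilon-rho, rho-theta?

3

Kruskal's algorithm — process edges by increasing weight (ties by edge label):
delta-rho (1): add — endpoints in different components.
mu-theta (3): add — endpoints in different components.
epsilon-rho (4): add — endpoints in different components.
rho-theta (5): add — endpoints in different components.
delta-mu (6): skip — mu and delta already connected.
iota-theta (8): add — endpoints in different components.
MST edge set: {delta-rho, mu-theta, epsilon-rho, rho-theta, iota-theta}.
Of the listed edges, {iota-theta, epsilon-rho, rho-theta} are in the MST → 3.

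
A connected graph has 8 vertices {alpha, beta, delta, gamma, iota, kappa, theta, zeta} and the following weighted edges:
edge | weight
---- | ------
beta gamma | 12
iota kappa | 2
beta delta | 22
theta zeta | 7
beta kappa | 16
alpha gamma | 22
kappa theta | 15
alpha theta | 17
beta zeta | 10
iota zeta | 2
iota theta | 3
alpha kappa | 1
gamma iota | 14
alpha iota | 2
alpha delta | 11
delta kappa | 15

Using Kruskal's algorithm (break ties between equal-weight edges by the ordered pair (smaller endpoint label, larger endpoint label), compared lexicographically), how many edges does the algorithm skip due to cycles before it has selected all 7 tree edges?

Kruskal's algorithm — process edges by increasing weight (ties by edge label):
alpha kappa (1): add — endpoints in different components.
alpha iota (2): add — endpoints in different components.
iota kappa (2): skip — kappa and iota already connected.
iota zeta (2): add — endpoints in different components.
iota theta (3): add — endpoints in different components.
theta zeta (7): skip — zeta and theta already connected.
beta zeta (10): add — endpoints in different components.
alpha delta (11): add — endpoints in different components.
beta gamma (12): add — endpoints in different components.
Edges rejected before the tree was complete: 2.

2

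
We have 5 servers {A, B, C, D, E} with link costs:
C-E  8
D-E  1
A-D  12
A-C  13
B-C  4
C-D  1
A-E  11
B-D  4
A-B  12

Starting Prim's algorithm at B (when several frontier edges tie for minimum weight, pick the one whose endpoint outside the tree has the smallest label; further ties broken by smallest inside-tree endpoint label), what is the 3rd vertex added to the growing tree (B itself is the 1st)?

Prim's algorithm from B:
Step 1: frontier [B-C 4, B-D 4, A-B 12] → take B-C (4); add C.
Step 2: frontier [B-D 4, A-B 12, C-D 1, C-E 8, A-C 13] → take C-D (1); add D.
Step 3: frontier [A-B 12, C-E 8, A-C 13, D-E 1, A-D 12] → take D-E (1); add E.
Step 4: frontier [A-B 12, A-C 13, A-D 12, A-E 11] → take A-E (11); add A.
Vertex order: B, C, D, E, A. The 3rd vertex is D.

D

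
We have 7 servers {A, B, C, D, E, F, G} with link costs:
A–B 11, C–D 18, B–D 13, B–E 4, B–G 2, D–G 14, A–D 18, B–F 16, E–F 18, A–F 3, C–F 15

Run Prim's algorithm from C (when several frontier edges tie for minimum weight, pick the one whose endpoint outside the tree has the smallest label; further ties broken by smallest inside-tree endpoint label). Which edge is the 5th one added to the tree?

B-E

Prim's algorithm from C:
Step 1: cheapest edge leaving the tree is C–F (15); add F.
Step 2: cheapest edge leaving the tree is A–F (3); add A.
Step 3: cheapest edge leaving the tree is A–B (11); add B.
Step 4: cheapest edge leaving the tree is B–G (2); add G.
Step 5: cheapest edge leaving the tree is B–E (4); add E.
Step 6: cheapest edge leaving the tree is B–D (13); add D.
The 5th edge added is B–E.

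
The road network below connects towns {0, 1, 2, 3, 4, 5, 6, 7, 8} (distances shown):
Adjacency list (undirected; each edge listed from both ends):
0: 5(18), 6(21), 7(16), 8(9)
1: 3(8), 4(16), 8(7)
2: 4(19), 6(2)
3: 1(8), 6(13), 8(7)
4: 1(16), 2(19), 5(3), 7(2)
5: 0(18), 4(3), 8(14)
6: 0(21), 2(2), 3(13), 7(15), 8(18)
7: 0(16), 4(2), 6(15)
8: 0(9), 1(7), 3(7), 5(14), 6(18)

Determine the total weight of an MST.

Kruskal's algorithm — process edges by increasing weight (ties by edge label):
2 6 (2): add — endpoints in different components.
4 7 (2): add — endpoints in different components.
4 5 (3): add — endpoints in different components.
1 8 (7): add — endpoints in different components.
3 8 (7): add — endpoints in different components.
1 3 (8): skip — 1 and 3 already connected.
0 8 (9): add — endpoints in different components.
3 6 (13): add — endpoints in different components.
5 8 (14): add — endpoints in different components.
MST edges: 2 6, 4 7, 4 5, 1 8, 3 8, 0 8, 3 6, 5 8; total weight 2+2+3+7+7+9+13+14 = 57.

57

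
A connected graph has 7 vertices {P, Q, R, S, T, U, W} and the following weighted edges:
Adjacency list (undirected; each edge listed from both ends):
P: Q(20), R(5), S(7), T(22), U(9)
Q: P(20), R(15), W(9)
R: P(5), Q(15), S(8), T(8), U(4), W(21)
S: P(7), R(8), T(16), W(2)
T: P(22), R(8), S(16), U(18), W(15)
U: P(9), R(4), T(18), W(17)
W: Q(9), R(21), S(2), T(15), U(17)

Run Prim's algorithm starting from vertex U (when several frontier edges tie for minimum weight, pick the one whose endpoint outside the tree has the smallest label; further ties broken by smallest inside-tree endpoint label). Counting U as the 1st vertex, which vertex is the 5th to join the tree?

Prim, starting at U.
Step 1: cheapest edge leaving the tree is R—U (4); add R.
Step 2: cheapest edge leaving the tree is P—R (5); add P.
Step 3: cheapest edge leaving the tree is P—S (7); add S.
Step 4: cheapest edge leaving the tree is S—W (2); add W.
Step 5: cheapest edge leaving the tree is R—T (8); add T.
Step 6: cheapest edge leaving the tree is Q—W (9); add Q.
Vertex order: U, R, P, S, W, T, Q. The 5th vertex is W.

W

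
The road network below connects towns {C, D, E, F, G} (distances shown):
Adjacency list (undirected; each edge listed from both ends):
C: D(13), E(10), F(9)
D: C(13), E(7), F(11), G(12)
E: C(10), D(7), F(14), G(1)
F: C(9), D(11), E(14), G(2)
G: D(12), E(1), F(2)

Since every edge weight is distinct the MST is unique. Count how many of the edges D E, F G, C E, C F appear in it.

Kruskal: consider edges lightest-first.
E G (1): add — endpoints in different components.
F G (2): add — endpoints in different components.
D E (7): add — endpoints in different components.
C F (9): add — endpoints in different components.
MST edge set: {E G, F G, D E, C F}.
Of the listed edges, {D E, F G, C F} are in the MST → 3.

3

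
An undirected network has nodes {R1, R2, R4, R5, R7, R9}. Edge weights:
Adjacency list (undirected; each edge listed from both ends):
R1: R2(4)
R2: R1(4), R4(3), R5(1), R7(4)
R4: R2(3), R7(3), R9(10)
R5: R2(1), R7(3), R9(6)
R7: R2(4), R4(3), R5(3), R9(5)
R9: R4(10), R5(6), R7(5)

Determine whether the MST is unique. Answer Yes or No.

Kruskal's algorithm — process edges by increasing weight (ties by edge label):
R2—R5 (1): add — endpoints in different components.
R2—R4 (3): add — endpoints in different components.
R4—R7 (3): add — endpoints in different components.
R5—R7 (3): skip — R5 and R7 already connected.
R1—R2 (4): add — endpoints in different components.
R2—R7 (4): skip — R7 and R2 already connected.
R7—R9 (5): add — endpoints in different components.
Non-tree edge R5—R7 has weight 3, equal to the heaviest edge on its tree cycle — swapping gives another MST of the same weight. Not unique.

No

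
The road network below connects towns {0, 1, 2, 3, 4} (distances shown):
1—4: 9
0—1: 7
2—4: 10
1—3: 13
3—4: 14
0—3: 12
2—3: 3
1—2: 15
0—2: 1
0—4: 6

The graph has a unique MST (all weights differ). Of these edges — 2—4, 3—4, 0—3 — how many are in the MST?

0

Kruskal: consider edges lightest-first.
0—2 (1): add — endpoints in different components.
2—3 (3): add — endpoints in different components.
0—4 (6): add — endpoints in different components.
0—1 (7): add — endpoints in different components.
MST edge set: {0—2, 2—3, 0—4, 0—1}.
Of the listed edges, {} are in the MST → 0.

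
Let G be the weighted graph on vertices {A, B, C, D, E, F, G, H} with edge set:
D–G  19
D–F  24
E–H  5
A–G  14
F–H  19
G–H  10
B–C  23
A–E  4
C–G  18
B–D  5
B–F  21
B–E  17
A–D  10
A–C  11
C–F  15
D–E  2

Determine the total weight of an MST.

Kruskal: consider edges lightest-first.
D–E (2): add — endpoints in different components.
A–E (4): add — endpoints in different components.
B–D (5): add — endpoints in different components.
E–H (5): add — endpoints in different components.
A–D (10): skip — A and D already connected.
G–H (10): add — endpoints in different components.
A–C (11): add — endpoints in different components.
A–G (14): skip — A and G already connected.
C–F (15): add — endpoints in different components.
MST edges: D–E, A–E, B–D, E–H, G–H, A–C, C–F; total weight 2+4+5+5+10+11+15 = 52.

52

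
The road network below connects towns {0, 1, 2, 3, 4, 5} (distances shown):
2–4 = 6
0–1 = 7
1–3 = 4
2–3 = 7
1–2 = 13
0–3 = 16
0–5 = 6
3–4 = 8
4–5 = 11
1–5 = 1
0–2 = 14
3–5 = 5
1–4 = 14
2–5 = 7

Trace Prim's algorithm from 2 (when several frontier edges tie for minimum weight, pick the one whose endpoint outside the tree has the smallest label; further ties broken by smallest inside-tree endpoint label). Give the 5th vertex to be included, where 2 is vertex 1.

Prim, starting at 2.
Step 1: cheapest edge leaving the tree is 2–4 (6); add 4.
Step 2: cheapest edge leaving the tree is 2–3 (7); add 3.
Step 3: cheapest edge leaving the tree is 1–3 (4); add 1.
Step 4: cheapest edge leaving the tree is 1–5 (1); add 5.
Step 5: cheapest edge leaving the tree is 0–5 (6); add 0.
Vertex order: 2, 4, 3, 1, 5, 0. The 5th vertex is 5.

5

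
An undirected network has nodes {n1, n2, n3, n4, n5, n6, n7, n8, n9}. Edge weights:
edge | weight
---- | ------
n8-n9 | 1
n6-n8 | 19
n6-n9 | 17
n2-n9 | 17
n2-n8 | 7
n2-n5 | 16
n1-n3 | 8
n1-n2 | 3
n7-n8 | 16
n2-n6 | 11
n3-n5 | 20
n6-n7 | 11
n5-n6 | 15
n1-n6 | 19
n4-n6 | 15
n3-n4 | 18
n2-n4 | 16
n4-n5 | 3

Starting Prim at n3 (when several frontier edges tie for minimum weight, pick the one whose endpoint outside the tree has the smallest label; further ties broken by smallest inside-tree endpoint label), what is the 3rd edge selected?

Prim, starting at n3.
Step 1: cheapest edge leaving the tree is n1-n3 (8); add n1.
Step 2: cheapest edge leaving the tree is n1-n2 (3); add n2.
Step 3: cheapest edge leaving the tree is n2-n8 (7); add n8.
Step 4: cheapest edge leaving the tree is n8-n9 (1); add n9.
Step 5: cheapest edge leaving the tree is n2-n6 (11); add n6.
Step 6: cheapest edge leaving the tree is n6-n7 (11); add n7.
Step 7: cheapest edge leaving the tree is n4-n6 (15); add n4.
Step 8: cheapest edge leaving the tree is n4-n5 (3); add n5.
The 3rd edge added is n2-n8.

n2-n8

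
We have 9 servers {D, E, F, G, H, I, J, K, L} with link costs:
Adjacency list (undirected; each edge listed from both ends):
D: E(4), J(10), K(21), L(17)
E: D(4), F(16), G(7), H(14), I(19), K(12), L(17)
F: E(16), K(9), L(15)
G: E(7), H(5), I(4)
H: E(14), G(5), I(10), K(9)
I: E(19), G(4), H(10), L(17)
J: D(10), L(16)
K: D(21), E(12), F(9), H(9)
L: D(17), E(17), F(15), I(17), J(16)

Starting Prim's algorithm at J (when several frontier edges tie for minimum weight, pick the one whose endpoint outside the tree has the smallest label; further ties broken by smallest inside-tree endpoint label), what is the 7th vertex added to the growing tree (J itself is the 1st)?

K

Prim, starting at J.
Step 1: cheapest edge leaving the tree is D-J (10); add D.
Step 2: cheapest edge leaving the tree is D-E (4); add E.
Step 3: cheapest edge leaving the tree is E-G (7); add G.
Step 4: cheapest edge leaving the tree is G-I (4); add I.
Step 5: cheapest edge leaving the tree is G-H (5); add H.
Step 6: cheapest edge leaving the tree is H-K (9); add K.
Step 7: cheapest edge leaving the tree is F-K (9); add F.
Step 8: cheapest edge leaving the tree is F-L (15); add L.
Vertex order: J, D, E, G, I, H, K, F, L. The 7th vertex is K.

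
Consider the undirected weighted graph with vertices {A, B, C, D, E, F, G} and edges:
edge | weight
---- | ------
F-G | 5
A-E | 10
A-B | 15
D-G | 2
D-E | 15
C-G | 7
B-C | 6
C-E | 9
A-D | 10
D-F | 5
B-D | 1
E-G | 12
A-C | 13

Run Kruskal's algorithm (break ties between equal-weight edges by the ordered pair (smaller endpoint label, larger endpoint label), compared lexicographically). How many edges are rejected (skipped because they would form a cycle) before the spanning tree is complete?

2

Kruskal: consider edges lightest-first.
B-D (1): add. Components now {A} {B,D} {C} {E} {F} {G}
D-G (2): add. Components now {A} {B,D,G} {C} {E} {F}
D-F (5): add. Components now {A} {B,D,F,G} {C} {E}
F-G (5): skip — F and G already connected.
B-C (6): add. Components now {A} {B,C,D,F,G} {E}
C-G (7): skip — C and G already connected.
C-E (9): add. Components now {A} {B,C,D,E,F,G}
A-D (10): add. Components now {A,B,C,D,E,F,G}
Edges rejected before the tree was complete: 2.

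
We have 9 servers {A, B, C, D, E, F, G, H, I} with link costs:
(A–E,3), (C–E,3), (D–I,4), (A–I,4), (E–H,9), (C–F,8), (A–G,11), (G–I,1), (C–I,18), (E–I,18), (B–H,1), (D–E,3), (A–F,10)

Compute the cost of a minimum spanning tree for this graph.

Prim, starting at H.
Step 1: cheapest edge leaving the tree is B–H (1); add B.
Step 2: cheapest edge leaving the tree is E–H (9); add E.
Step 3: cheapest edge leaving the tree is A–E (3); add A.
Step 4: cheapest edge leaving the tree is C–E (3); add C.
Step 5: cheapest edge leaving the tree is D–E (3); add D.
Step 6: cheapest edge leaving the tree is A–I (4); add I.
Step 7: cheapest edge leaving the tree is G–I (1); add G.
Step 8: cheapest edge leaving the tree is C–F (8); add F.
MST edges: B–H, E–H, A–E, C–E, D–E, A–I, G–I, C–F; total weight 1+9+3+3+3+4+1+8 = 32.

32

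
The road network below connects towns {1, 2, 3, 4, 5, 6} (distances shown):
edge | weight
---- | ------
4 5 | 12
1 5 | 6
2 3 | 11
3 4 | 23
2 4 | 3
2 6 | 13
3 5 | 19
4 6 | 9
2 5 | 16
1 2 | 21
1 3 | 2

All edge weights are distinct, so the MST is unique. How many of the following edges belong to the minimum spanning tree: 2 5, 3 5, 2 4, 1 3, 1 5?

3

Kruskal's algorithm — process edges by increasing weight (ties by edge label):
1 3 (2): add — endpoints in different components.
2 4 (3): add — endpoints in different components.
1 5 (6): add — endpoints in different components.
4 6 (9): add — endpoints in different components.
2 3 (11): add — endpoints in different components.
MST edge set: {1 3, 2 4, 1 5, 4 6, 2 3}.
Of the listed edges, {2 4, 1 3, 1 5} are in the MST → 3.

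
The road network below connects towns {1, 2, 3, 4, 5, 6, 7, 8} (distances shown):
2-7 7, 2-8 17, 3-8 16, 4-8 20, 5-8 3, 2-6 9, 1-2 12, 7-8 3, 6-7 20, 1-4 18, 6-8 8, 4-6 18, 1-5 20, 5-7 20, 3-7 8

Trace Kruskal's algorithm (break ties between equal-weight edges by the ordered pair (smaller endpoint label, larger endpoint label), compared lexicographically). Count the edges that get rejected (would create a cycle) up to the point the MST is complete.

Kruskal: consider edges lightest-first.
5-8 (3): add — endpoints in different components.
7-8 (3): add — endpoints in different components.
2-7 (7): add — endpoints in different components.
3-7 (8): add — endpoints in different components.
6-8 (8): add — endpoints in different components.
2-6 (9): skip — 2 and 6 already connected.
1-2 (12): add — endpoints in different components.
3-8 (16): skip — 3 and 8 already connected.
2-8 (17): skip — 2 and 8 already connected.
1-4 (18): add — endpoints in different components.
Edges rejected before the tree was complete: 3.

3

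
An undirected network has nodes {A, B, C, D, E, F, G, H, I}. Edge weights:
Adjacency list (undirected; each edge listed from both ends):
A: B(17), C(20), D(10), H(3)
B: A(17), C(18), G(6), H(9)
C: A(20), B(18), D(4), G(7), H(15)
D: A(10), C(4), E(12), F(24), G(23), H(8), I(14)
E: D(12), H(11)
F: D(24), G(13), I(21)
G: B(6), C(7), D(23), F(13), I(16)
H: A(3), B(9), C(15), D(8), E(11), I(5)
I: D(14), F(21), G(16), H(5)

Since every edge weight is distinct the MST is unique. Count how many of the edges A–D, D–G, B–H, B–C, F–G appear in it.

1

Kruskal's algorithm — process edges by increasing weight (ties by edge label):
A–H (3): add — endpoints in different components.
C–D (4): add — endpoints in different components.
H–I (5): add — endpoints in different components.
B–G (6): add — endpoints in different components.
C–G (7): add — endpoints in different components.
D–H (8): add — endpoints in different components.
B–H (9): skip — B and H already connected.
A–D (10): skip — A and D already connected.
E–H (11): add — endpoints in different components.
D–E (12): skip — D and E already connected.
F–G (13): add — endpoints in different components.
MST edge set: {A–H, C–D, H–I, B–G, C–G, D–H, E–H, F–G}.
Of the listed edges, {F–G} are in the MST → 1.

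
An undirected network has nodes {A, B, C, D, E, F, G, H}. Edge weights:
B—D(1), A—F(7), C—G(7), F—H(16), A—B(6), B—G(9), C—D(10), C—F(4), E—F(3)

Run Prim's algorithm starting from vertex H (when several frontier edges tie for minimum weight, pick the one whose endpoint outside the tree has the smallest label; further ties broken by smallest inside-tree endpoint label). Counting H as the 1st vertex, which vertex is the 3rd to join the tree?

Prim, starting at H.
Step 1: cheapest edge leaving the tree is F—H (16); add F.
Step 2: cheapest edge leaving the tree is E—F (3); add E.
Step 3: cheapest edge leaving the tree is C—F (4); add C.
Step 4: cheapest edge leaving the tree is A—F (7); add A.
Step 5: cheapest edge leaving the tree is A—B (6); add B.
Step 6: cheapest edge leaving the tree is B—D (1); add D.
Step 7: cheapest edge leaving the tree is C—G (7); add G.
Vertex order: H, F, E, C, A, B, D, G. The 3rd vertex is E.

E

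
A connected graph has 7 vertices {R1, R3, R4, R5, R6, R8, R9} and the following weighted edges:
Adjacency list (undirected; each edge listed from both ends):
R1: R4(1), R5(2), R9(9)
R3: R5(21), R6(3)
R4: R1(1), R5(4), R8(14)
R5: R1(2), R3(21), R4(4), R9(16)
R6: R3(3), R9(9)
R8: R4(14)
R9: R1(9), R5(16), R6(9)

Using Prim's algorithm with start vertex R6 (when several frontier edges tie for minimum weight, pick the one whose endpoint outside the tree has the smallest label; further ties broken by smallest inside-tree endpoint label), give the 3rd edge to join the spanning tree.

Prim's algorithm from R6:
Step 1: cheapest edge leaving the tree is R3–R6 (3); add R3.
Step 2: cheapest edge leaving the tree is R6–R9 (9); add R9.
Step 3: cheapest edge leaving the tree is R1–R9 (9); add R1.
Step 4: cheapest edge leaving the tree is R1–R4 (1); add R4.
Step 5: cheapest edge leaving the tree is R1–R5 (2); add R5.
Step 6: cheapest edge leaving the tree is R4–R8 (14); add R8.
The 3rd edge added is R1–R9.

R1-R9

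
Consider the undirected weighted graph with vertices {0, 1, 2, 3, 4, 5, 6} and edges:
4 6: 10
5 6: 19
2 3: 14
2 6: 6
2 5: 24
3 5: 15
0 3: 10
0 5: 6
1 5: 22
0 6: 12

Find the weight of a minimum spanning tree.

66

Prim's algorithm from 2:
Step 1: frontier [2 6 6, 2 3 14, 2 5 24] → take 2 6 (6); add 6.
Step 2: frontier [2 3 14, 2 5 24, 4 6 10, 0 6 12, 5 6 19] → take 4 6 (10); add 4.
Step 3: frontier [2 3 14, 2 5 24, 0 6 12, 5 6 19] → take 0 6 (12); add 0.
Step 4: frontier [0 5 6, 0 3 10, 2 3 14, 2 5 24, 5 6 19] → take 0 5 (6); add 5.
Step 5: frontier [0 3 10, 2 3 14, 3 5 15, 1 5 22] → take 0 3 (10); add 3.
Step 6: frontier [1 5 22] → take 1 5 (22); add 1.
MST edges: 2 6, 4 6, 0 6, 0 5, 0 3, 1 5; total weight 6+10+12+6+10+22 = 66.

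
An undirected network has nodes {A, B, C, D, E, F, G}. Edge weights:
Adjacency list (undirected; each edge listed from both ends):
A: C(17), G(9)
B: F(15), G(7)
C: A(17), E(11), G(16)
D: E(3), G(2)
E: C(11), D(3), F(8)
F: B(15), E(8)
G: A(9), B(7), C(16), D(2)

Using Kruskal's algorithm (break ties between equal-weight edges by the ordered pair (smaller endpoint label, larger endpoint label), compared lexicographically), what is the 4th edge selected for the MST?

E-F

Sort edges by weight, then run Kruskal:
D–G (2): add. Components now {A} {B} {C} {D,G} {E} {F}
D–E (3): add. Components now {A} {B} {C} {D,E,G} {F}
B–G (7): add. Components now {A} {B,D,E,G} {C} {F}
E–F (8): add. Components now {A} {B,D,E,F,G} {C}
A–G (9): add. Components now {A,B,D,E,F,G} {C}
C–E (11): add. Components now {A,B,C,D,E,F,G}
The 4th edge added is E–F.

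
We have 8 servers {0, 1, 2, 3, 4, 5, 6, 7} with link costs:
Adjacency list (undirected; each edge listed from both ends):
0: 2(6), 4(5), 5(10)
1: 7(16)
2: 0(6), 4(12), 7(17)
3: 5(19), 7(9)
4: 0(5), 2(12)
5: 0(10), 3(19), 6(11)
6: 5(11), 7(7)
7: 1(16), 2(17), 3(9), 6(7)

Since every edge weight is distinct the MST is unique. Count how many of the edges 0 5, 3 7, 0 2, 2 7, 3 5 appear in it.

Kruskal's algorithm — process edges by increasing weight (ties by edge label):
0 4 (5): add — endpoints in different components.
0 2 (6): add — endpoints in different components.
6 7 (7): add — endpoints in different components.
3 7 (9): add — endpoints in different components.
0 5 (10): add — endpoints in different components.
5 6 (11): add — endpoints in different components.
2 4 (12): skip — 2 and 4 already connected.
1 7 (16): add — endpoints in different components.
MST edge set: {0 4, 0 2, 6 7, 3 7, 0 5, 5 6, 1 7}.
Of the listed edges, {0 5, 3 7, 0 2} are in the MST → 3.

3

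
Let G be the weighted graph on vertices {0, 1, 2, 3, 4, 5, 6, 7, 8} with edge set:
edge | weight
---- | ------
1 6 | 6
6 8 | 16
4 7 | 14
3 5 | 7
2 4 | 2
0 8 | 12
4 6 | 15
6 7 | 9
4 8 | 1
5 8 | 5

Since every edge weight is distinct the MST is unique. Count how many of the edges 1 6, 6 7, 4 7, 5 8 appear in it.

4

Kruskal: consider edges lightest-first.
4 8 (1): add — endpoints in different components.
2 4 (2): add — endpoints in different components.
5 8 (5): add — endpoints in different components.
1 6 (6): add — endpoints in different components.
3 5 (7): add — endpoints in different components.
6 7 (9): add — endpoints in different components.
0 8 (12): add — endpoints in different components.
4 7 (14): add — endpoints in different components.
MST edge set: {4 8, 2 4, 5 8, 1 6, 3 5, 6 7, 0 8, 4 7}.
Of the listed edges, {1 6, 6 7, 4 7, 5 8} are in the MST → 4.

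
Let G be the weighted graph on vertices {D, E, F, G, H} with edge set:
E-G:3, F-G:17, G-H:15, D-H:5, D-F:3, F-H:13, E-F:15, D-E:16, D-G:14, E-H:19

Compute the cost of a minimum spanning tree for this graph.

Kruskal's algorithm — process edges by increasing weight (ties by edge label):
D-F (3): add. Components now {D,F} {E} {G} {H}
E-G (3): add. Components now {D,F} {E,G} {H}
D-H (5): add. Components now {D,F,H} {E,G}
F-H (13): skip — F and H already connected.
D-G (14): add. Components now {D,E,F,G,H}
MST edges: D-F, E-G, D-H, D-G; total weight 3+3+5+14 = 25.

25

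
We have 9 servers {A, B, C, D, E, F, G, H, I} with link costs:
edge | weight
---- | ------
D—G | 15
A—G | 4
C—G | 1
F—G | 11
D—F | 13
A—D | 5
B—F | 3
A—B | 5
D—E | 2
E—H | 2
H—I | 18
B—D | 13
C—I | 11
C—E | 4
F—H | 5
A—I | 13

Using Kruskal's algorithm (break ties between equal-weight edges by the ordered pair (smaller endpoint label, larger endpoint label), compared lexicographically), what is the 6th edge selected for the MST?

Kruskal: consider edges lightest-first.
C—G (1): add — endpoints in different components.
D—E (2): add — endpoints in different components.
E—H (2): add — endpoints in different components.
B—F (3): add — endpoints in different components.
A—G (4): add — endpoints in different components.
C—E (4): add — endpoints in different components.
A—B (5): add — endpoints in different components.
A—D (5): skip — A and D already connected.
F—H (5): skip — F and H already connected.
C—I (11): add — endpoints in different components.
The 6th edge added is C—E.

C-E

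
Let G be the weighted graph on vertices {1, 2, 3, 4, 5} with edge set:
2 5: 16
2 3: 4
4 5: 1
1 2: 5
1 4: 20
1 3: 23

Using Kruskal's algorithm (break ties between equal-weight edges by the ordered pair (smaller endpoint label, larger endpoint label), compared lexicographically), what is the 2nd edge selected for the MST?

Kruskal: consider edges lightest-first.
4 5 (1): add — endpoints in different components.
2 3 (4): add — endpoints in different components.
1 2 (5): add — endpoints in different components.
2 5 (16): add — endpoints in different components.
The 2nd edge added is 2 3.

2-3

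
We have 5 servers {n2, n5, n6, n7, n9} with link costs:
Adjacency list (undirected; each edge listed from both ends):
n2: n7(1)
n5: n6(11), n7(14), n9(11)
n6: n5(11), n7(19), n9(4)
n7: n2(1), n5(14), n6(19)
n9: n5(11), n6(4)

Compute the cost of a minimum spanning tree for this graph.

Prim, starting at n2.
Step 1: frontier [n2-n7 1] → take n2-n7 (1); add n7.
Step 2: frontier [n5-n7 14, n6-n7 19] → take n5-n7 (14); add n5.
Step 3: frontier [n5-n6 11, n5-n9 11, n6-n7 19] → take n5-n6 (11); add n6.
Step 4: frontier [n5-n9 11, n6-n9 4] → take n6-n9 (4); add n9.
MST edges: n2-n7, n5-n7, n5-n6, n6-n9; total weight 1+14+11+4 = 30.

30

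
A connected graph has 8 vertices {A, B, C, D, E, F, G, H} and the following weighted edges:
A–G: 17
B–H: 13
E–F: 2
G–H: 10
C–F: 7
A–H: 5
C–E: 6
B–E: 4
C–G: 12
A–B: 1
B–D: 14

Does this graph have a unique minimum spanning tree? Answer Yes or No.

Kruskal: consider edges lightest-first.
A–B (1): add — endpoints in different components.
E–F (2): add — endpoints in different components.
B–E (4): add — endpoints in different components.
A–H (5): add — endpoints in different components.
C–E (6): add — endpoints in different components.
C–F (7): skip — C and F already connected.
G–H (10): add — endpoints in different components.
C–G (12): skip — C and G already connected.
B–H (13): skip — B and H already connected.
B–D (14): add — endpoints in different components.
Every non-tree edge has weight strictly greater than the heaviest edge on the tree path between its endpoints, so the MST is unique.

Yes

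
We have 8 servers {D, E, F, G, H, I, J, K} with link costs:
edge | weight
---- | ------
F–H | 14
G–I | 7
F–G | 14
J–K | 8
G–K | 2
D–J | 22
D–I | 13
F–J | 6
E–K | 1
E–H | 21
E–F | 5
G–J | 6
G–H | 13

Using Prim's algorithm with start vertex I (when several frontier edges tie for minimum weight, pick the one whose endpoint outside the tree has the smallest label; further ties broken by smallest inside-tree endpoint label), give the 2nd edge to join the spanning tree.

G-K

Prim's algorithm from I:
Step 1: cheapest edge leaving the tree is G–I (7); add G.
Step 2: cheapest edge leaving the tree is G–K (2); add K.
Step 3: cheapest edge leaving the tree is E–K (1); add E.
Step 4: cheapest edge leaving the tree is E–F (5); add F.
Step 5: cheapest edge leaving the tree is F–J (6); add J.
Step 6: cheapest edge leaving the tree is D–I (13); add D.
Step 7: cheapest edge leaving the tree is G–H (13); add H.
The 2nd edge added is G–K.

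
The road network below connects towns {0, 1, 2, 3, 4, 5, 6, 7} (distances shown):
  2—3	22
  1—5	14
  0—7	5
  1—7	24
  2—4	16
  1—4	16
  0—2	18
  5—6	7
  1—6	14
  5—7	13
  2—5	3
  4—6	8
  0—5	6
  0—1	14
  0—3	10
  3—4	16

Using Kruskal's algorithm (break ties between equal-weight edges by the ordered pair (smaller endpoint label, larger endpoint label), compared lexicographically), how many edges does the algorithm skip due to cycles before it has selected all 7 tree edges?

1

Kruskal's algorithm — process edges by increasing weight (ties by edge label):
2—5 (3): add — endpoints in different components.
0—7 (5): add — endpoints in different components.
0—5 (6): add — endpoints in different components.
5—6 (7): add — endpoints in different components.
4—6 (8): add — endpoints in different components.
0—3 (10): add — endpoints in different components.
5—7 (13): skip — 5 and 7 already connected.
0—1 (14): add — endpoints in different components.
Edges rejected before the tree was complete: 1.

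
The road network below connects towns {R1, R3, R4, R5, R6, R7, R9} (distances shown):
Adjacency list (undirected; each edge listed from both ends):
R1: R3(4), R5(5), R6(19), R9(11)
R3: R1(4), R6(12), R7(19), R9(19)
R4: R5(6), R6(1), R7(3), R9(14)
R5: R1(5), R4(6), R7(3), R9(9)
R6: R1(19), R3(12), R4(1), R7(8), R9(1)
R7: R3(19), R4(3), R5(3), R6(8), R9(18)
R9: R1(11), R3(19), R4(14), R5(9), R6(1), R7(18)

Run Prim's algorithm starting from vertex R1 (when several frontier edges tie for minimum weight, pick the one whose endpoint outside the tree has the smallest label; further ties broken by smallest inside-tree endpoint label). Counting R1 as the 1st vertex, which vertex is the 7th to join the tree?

R9

Grow the tree from R1 using Prim:
Step 1: cheapest edge leaving the tree is R1–R3 (4); add R3.
Step 2: cheapest edge leaving the tree is R1–R5 (5); add R5.
Step 3: cheapest edge leaving the tree is R5–R7 (3); add R7.
Step 4: cheapest edge leaving the tree is R4–R7 (3); add R4.
Step 5: cheapest edge leaving the tree is R4–R6 (1); add R6.
Step 6: cheapest edge leaving the tree is R6–R9 (1); add R9.
Vertex order: R1, R3, R5, R7, R4, R6, R9. The 7th vertex is R9.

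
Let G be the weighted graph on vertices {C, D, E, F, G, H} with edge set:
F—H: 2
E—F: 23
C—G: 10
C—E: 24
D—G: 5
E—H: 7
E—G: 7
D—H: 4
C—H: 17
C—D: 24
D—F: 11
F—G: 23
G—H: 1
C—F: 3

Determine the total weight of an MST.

Kruskal: consider edges lightest-first.
G—H (1): add. Components now {C} {D} {E} {F} {G,H}
F—H (2): add. Components now {C} {D} {E} {F,G,H}
C—F (3): add. Components now {C,F,G,H} {D} {E}
D—H (4): add. Components now {C,D,F,G,H} {E}
D—G (5): skip — D and G already connected.
E—G (7): add. Components now {C,D,E,F,G,H}
MST edges: G—H, F—H, C—F, D—H, E—G; total weight 1+2+3+4+7 = 17.

17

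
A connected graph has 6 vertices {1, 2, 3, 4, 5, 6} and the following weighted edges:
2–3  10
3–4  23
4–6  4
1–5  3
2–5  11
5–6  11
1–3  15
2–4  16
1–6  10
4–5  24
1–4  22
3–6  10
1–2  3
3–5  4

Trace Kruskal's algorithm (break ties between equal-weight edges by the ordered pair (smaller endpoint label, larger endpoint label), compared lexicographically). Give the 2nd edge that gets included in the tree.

1-5

Kruskal's algorithm — process edges by increasing weight (ties by edge label):
1–2 (3): add. Components now {1,2} {3} {4} {5} {6}
1–5 (3): add. Components now {1,2,5} {3} {4} {6}
3–5 (4): add. Components now {1,2,3,5} {4} {6}
4–6 (4): add. Components now {1,2,3,5} {4,6}
1–6 (10): add. Components now {1,2,3,4,5,6}
The 2nd edge added is 1–5.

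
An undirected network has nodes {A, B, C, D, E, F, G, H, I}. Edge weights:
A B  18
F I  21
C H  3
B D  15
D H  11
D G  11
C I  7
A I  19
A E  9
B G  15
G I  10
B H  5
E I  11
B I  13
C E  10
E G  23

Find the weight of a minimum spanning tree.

Kruskal's algorithm — process edges by increasing weight (ties by edge label):
C H (3): add — endpoints in different components.
B H (5): add — endpoints in different components.
C I (7): add — endpoints in different components.
A E (9): add — endpoints in different components.
C E (10): add — endpoints in different components.
G I (10): add — endpoints in different components.
D G (11): add — endpoints in different components.
D H (11): skip — D and H already connected.
E I (11): skip — E and I already connected.
B I (13): skip — B and I already connected.
B D (15): skip — B and D already connected.
B G (15): skip — B and G already connected.
A B (18): skip — A and B already connected.
A I (19): skip — A and I already connected.
F I (21): add — endpoints in different components.
MST edges: C H, B H, C I, A E, C E, G I, D G, F I; total weight 3+5+7+9+10+10+11+21 = 76.

76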